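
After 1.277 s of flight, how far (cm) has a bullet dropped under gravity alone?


drop = 0.5*g*t^2 = 0.5*9.81*1.277^2 = 7.99873 m ≈ 799.9 cm

799.9 cm


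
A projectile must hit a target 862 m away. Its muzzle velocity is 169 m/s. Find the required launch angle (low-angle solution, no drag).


sin(2*theta) = R*g/v0^2 = 862*9.81/169^2 = 0.296076, theta = arcsin(0.296076)/2 = 8.611°

8.611 degrees


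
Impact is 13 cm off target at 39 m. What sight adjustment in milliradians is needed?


1 mrad subtends 1 cm per 10 m of range, so adj = error_cm / (dist_m / 10) = 13 / (39/10) = 3.333 mrad

3.333 mrad


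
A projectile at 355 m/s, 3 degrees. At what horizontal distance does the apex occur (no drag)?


R = v0^2*sin(2*theta)/g = 355^2*sin(2*3°)/9.81 = 1342.83 m
apex_dist = R/2 = 1342.83/2 = 671.4 m

671.4 m


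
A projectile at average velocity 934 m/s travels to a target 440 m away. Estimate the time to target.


t = d/v = 440/934 = 0.4711 s

0.4711 s


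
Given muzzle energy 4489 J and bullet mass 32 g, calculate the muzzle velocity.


v = sqrt(2*E/m) = sqrt(2*4489/0.032) = 529.7 m/s

529.7 m/s


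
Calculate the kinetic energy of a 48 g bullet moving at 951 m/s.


E = 0.5*m*v^2 = 0.5*0.048*951^2 = 21706 J

21706 J


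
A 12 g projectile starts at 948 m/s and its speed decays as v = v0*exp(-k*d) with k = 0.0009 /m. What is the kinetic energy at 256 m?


v = v0*exp(-k*d) = 948*exp(-0.0009*256) = 752.917 m/s
E = 0.5*m*v^2 = 0.5*0.012*752.917^2 = 3401 J

3401 J


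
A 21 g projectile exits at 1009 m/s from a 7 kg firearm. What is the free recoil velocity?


v_recoil = m_p * v_p / m_gun = 0.021 * 1009 / 7 = 3.027 m/s

3.027 m/s


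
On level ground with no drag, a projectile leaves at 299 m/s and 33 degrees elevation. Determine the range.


R = v0^2 * sin(2*theta) / g = 299^2 * sin(2*33°) / 9.81 = 8325 m

8325 m


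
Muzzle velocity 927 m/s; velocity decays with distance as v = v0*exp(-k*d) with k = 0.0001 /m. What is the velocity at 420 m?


v = v0*exp(-k*d) = 927*exp(-0.0001*420) = 888.9 m/s

888.9 m/s


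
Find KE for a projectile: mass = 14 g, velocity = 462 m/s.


E = 0.5*m*v^2 = 0.5*0.014*462^2 = 1494 J

1494 J


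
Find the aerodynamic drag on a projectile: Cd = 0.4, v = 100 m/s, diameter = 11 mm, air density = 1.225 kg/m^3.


A = pi*(d/2)^2 = pi*(11/2000)^2 = 9.50332e-05 m^2
Fd = 0.5*Cd*rho*A*v^2 = 0.5*0.4*1.225*9.50332e-05*100^2 = 0.2328 N

0.2328 N


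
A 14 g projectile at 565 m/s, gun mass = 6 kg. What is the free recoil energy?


v_r = m_p*v_p/m_gun = 0.014*565/6 = 1.31833 m/s, E_r = 0.5*m_gun*v_r^2 = 0.5*6*1.31833^2 = 5.214 J

5.214 J


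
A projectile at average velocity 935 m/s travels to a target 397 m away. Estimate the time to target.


t = d/v = 397/935 = 0.4246 s

0.4246 s


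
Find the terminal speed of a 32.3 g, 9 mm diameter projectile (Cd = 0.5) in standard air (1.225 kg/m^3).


A = pi*(d/2)^2 = pi*(9/2000)^2 = 6.36173e-05 m^2
vt = sqrt(2mg/(Cd*rho*A)) = sqrt(2*0.0323*9.81/(0.5 * 1.225 * 6.36173e-05)) = 127.5 m/s

127.5 m/s


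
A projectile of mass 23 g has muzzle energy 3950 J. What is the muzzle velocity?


v = sqrt(2*E/m) = sqrt(2*3950/0.023) = 586.1 m/s

586.1 m/s


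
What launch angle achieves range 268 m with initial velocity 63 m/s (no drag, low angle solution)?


sin(2*theta) = R*g/v0^2 = 268*9.81/63^2 = 0.662404, theta = arcsin(0.662404)/2 = 20.74°

20.74 degrees


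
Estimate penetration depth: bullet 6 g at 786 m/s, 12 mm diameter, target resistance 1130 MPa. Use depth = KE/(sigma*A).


A = pi*(d/2)^2 = pi*(12/2)^2 = 113.097 mm^2
E = 0.5*m*v^2 = 0.5*0.006*786^2 = 1853.39 J
depth = E/(sigma*A) = 1853.39 J / (1130 MPa * 113.097 mm^2) = 1853.39/(1130 * 113.097) m = 0.0145023 m ≈ 14.5 mm

14.5 mm


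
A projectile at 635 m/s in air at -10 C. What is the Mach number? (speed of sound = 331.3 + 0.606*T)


a = 331.3 + 0.606*(-10) = 325.24 m/s
M = v/a = 635/325.24 = 1.952

1.952


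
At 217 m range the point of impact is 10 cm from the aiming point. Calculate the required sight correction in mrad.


1 mrad subtends 1 cm per 10 m of range, so adj = error_cm / (dist_m / 10) = 10 / (217/10) = 0.4608 mrad

0.4608 mrad


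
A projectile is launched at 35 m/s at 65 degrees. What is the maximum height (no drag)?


H = (v0*sin(theta))^2 / (2g) = (35*sin(65°))^2 / (2*9.81) = 51.28 m

51.28 m


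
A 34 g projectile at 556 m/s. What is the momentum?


p = m*v = 0.034*556 = 18.9 kg·m/s

18.9 kg·m/s


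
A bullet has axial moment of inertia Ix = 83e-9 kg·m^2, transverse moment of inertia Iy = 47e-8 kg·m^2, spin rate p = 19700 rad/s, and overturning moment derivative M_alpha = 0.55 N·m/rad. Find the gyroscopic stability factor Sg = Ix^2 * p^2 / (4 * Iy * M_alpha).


Sg = Ix^2 * p^2 / (4 * Iy * M_alpha) = (83e-9)^2 * 19700^2 / (4 * 47e-8 * 0.55) = 2.586

2.586


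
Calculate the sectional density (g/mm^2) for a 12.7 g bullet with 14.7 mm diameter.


SD = m/d^2 = 12.7/14.7^2 = 0.05877 g/mm^2

0.05877 g/mm^2


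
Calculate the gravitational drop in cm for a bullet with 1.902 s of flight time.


drop = 0.5*g*t^2 = 0.5*9.81*1.902^2 = 17.7443 m ≈ 1774 cm

1774 cm


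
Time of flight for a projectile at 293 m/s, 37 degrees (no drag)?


T = 2*v0*sin(theta)/g = 2*293*sin(37°)/9.81 = 35.95 s

35.95 s


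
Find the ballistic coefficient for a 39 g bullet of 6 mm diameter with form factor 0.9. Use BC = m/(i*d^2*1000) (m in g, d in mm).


BC = m/(i*d^2*1000) = 39/(0.9 * 6^2 * 1000) = 0.001204

0.001204


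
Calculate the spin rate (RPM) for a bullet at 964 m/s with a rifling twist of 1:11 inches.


twist_m = 11*0.0254 = 0.2794 m
spin = v/twist = 964/0.2794 = 3450.251 rev/s
RPM = spin*60 = 3450.251*60 ≈ 207015 RPM

207015 RPM


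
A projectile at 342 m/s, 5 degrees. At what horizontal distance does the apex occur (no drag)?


R = v0^2*sin(2*theta)/g = 342^2*sin(2*5°)/9.81 = 2070.4 m
apex_dist = R/2 = 2070.4/2 = 1035 m

1035 m


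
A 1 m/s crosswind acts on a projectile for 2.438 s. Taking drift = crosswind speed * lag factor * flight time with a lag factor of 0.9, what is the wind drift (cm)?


drift = v_wind * lag * t = 1 * 0.9 * 2.438 = 2.1942 m ≈ 219.4 cm

219.4 cm


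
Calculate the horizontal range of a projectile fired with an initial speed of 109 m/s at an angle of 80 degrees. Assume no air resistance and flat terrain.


R = v0^2 * sin(2*theta) / g = 109^2 * sin(2*80°) / 9.81 = 414.2 m

414.2 m


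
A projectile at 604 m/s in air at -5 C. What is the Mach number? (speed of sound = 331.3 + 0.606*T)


a = 331.3 + 0.606*(-5) = 328.27 m/s
M = v/a = 604/328.27 = 1.84

1.84


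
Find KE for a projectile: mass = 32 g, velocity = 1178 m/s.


E = 0.5*m*v^2 = 0.5*0.032*1178^2 = 22203 J

22203 J


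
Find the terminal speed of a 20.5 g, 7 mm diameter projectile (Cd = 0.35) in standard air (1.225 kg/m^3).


A = pi*(d/2)^2 = pi*(7/2000)^2 = 3.84845e-05 m^2
vt = sqrt(2mg/(Cd*rho*A)) = sqrt(2*0.0205*9.81/(0.35 * 1.225 * 3.84845e-05)) = 156.1 m/s

156.1 m/s


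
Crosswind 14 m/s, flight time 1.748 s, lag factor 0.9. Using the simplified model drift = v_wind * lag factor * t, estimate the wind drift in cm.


drift = v_wind * lag * t = 14 * 0.9 * 1.748 = 22.0248 m ≈ 2202 cm

2202 cm


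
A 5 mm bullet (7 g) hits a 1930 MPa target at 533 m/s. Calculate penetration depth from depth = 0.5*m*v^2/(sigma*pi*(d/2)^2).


A = pi*(d/2)^2 = pi*(5/2)^2 = 19.635 mm^2
E = 0.5*m*v^2 = 0.5*0.007*533^2 = 994.312 J
depth = E/(sigma*A) = 994.312 J / (1930 MPa * 19.635 mm^2) = 994.312/(1930 * 19.635) m = 0.0262383 m ≈ 26.24 mm

26.24 mm


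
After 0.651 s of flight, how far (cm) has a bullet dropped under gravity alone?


drop = 0.5*g*t^2 = 0.5*9.81*0.651^2 = 2.07874 m ≈ 207.9 cm

207.9 cm


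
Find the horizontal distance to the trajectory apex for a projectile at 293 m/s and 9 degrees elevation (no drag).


R = v0^2*sin(2*theta)/g = 293^2*sin(2*9°)/9.81 = 2704.26 m
apex_dist = R/2 = 2704.26/2 = 1352 m

1352 m


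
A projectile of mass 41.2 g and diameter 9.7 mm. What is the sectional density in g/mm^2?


SD = m/d^2 = 41.2/9.7^2 = 0.4379 g/mm^2

0.4379 g/mm^2


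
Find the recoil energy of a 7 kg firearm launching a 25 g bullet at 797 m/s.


v_r = m_p*v_p/m_gun = 0.025*797/7 = 2.84643 m/s, E_r = 0.5*m_gun*v_r^2 = 0.5*7*2.84643^2 = 28.36 J

28.36 J


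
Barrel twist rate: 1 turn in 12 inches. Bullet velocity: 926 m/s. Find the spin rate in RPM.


twist_m = 12*0.0254 = 0.3048 m
spin = v/twist = 926/0.3048 = 3038.058 rev/s
RPM = spin*60 = 3038.058*60 ≈ 182283 RPM

182283 RPM


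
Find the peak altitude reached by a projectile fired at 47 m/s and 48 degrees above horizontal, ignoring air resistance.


H = (v0*sin(theta))^2 / (2g) = (47*sin(48°))^2 / (2*9.81) = 62.18 m

62.18 m


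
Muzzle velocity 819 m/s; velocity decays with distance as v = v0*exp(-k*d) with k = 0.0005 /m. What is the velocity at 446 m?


v = v0*exp(-k*d) = 819*exp(-0.0005*446) = 655.3 m/s

655.3 m/s


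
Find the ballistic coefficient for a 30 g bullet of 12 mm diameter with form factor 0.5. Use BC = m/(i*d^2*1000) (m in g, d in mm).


BC = m/(i*d^2*1000) = 30/(0.5 * 12^2 * 1000) = 0.0004167

0.0004167


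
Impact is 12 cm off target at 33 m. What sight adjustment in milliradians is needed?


1 mrad subtends 1 cm per 10 m of range, so adj = error_cm / (dist_m / 10) = 12 / (33/10) = 3.636 mrad

3.636 mrad


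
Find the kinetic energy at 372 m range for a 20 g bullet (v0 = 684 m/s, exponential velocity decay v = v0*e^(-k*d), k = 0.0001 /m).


v = v0*exp(-k*d) = 684*exp(-0.0001*372) = 659.023 m/s
E = 0.5*m*v^2 = 0.5*0.02*659.023^2 = 4343 J

4343 J


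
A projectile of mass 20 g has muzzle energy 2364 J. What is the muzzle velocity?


v = sqrt(2*E/m) = sqrt(2*2364/0.02) = 486.2 m/s

486.2 m/s


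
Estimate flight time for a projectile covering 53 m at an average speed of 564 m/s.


t = d/v = 53/564 = 0.09397 s

0.09397 s


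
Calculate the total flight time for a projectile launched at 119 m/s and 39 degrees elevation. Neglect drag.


T = 2*v0*sin(theta)/g = 2*119*sin(39°)/9.81 = 15.27 s

15.27 s


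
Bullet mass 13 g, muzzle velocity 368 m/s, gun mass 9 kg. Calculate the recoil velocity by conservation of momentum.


v_recoil = m_p * v_p / m_gun = 0.013 * 368 / 9 = 0.5316 m/s

0.5316 m/s


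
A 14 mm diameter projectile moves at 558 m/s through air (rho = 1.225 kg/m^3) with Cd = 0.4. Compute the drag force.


A = pi*(d/2)^2 = pi*(14/2000)^2 = 1.53938e-04 m^2
Fd = 0.5*Cd*rho*A*v^2 = 0.5*0.4*1.225*1.53938e-04*558^2 = 11.74 N

11.74 N


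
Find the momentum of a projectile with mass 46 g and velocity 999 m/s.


p = m*v = 0.046*999 = 45.95 kg·m/s

45.95 kg·m/s


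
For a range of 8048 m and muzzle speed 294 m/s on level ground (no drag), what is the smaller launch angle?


sin(2*theta) = R*g/v0^2 = 8048*9.81/294^2 = 0.913403, theta = arcsin(0.913403)/2 = 32.99°

32.99 degrees


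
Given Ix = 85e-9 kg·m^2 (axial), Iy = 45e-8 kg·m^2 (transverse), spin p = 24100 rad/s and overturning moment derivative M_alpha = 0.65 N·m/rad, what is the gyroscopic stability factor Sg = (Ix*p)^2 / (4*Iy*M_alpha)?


Sg = Ix^2 * p^2 / (4 * Iy * M_alpha) = (85e-9)^2 * 24100^2 / (4 * 45e-8 * 0.65) = 3.587

3.587


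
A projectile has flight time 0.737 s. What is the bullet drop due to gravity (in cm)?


drop = 0.5*g*t^2 = 0.5*9.81*0.737^2 = 2.66424 m ≈ 266.4 cm

266.4 cm


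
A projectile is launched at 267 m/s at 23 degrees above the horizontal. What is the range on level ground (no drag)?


R = v0^2 * sin(2*theta) / g = 267^2 * sin(2*23°) / 9.81 = 5227 m

5227 m


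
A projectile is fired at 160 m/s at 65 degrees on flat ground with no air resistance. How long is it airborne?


T = 2*v0*sin(theta)/g = 2*160*sin(65°)/9.81 = 29.56 s

29.56 s


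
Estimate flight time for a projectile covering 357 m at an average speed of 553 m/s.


t = d/v = 357/553 = 0.6456 s

0.6456 s


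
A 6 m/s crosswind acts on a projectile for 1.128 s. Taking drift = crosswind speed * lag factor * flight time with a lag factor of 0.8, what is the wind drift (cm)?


drift = v_wind * lag * t = 6 * 0.8 * 1.128 = 5.4144 m ≈ 541.4 cm

541.4 cm


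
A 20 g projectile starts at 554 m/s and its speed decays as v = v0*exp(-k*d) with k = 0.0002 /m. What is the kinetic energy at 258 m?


v = v0*exp(-k*d) = 554*exp(-0.0002*258) = 526.139 m/s
E = 0.5*m*v^2 = 0.5*0.02*526.139^2 = 2768 J

2768 J


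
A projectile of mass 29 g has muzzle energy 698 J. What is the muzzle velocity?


v = sqrt(2*E/m) = sqrt(2*698/0.029) = 219.4 m/s

219.4 m/s


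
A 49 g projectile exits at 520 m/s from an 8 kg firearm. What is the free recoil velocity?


v_recoil = m_p * v_p / m_gun = 0.049 * 520 / 8 = 3.185 m/s

3.185 m/s


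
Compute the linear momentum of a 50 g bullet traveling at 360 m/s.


p = m*v = 0.05*360 = 18 kg·m/s

18 kg·m/s


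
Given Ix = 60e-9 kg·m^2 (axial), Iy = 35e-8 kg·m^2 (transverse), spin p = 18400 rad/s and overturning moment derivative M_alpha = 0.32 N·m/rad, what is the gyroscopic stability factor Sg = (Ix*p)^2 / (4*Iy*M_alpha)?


Sg = Ix^2 * p^2 / (4 * Iy * M_alpha) = (60e-9)^2 * 18400^2 / (4 * 35e-8 * 0.32) = 2.721

2.721


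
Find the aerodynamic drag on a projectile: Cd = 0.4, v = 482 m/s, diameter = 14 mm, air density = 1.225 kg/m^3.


A = pi*(d/2)^2 = pi*(14/2000)^2 = 1.53938e-04 m^2
Fd = 0.5*Cd*rho*A*v^2 = 0.5*0.4*1.225*1.53938e-04*482^2 = 8.762 N

8.762 N


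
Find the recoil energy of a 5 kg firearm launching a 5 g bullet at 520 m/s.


v_r = m_p*v_p/m_gun = 0.005*520/5 = 0.52 m/s, E_r = 0.5*m_gun*v_r^2 = 0.5*5*0.52^2 = 0.676 J

0.676 J


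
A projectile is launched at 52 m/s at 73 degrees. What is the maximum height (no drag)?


H = (v0*sin(theta))^2 / (2g) = (52*sin(73°))^2 / (2*9.81) = 126 m

126 m


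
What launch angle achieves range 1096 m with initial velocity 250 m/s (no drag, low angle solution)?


sin(2*theta) = R*g/v0^2 = 1096*9.81/250^2 = 0.172028, theta = arcsin(0.172028)/2 = 4.953°

4.953 degrees


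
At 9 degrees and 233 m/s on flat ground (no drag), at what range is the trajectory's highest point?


R = v0^2*sin(2*theta)/g = 233^2*sin(2*9°)/9.81 = 1710.11 m
apex_dist = R/2 = 1710.11/2 = 855.1 m

855.1 m


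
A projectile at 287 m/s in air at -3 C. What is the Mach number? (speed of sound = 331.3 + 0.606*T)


a = 331.3 + 0.606*(-3) = 329.482 m/s
M = v/a = 287/329.482 = 0.8711

0.8711


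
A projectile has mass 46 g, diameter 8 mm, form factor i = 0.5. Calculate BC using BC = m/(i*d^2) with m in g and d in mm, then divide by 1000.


BC = m/(i*d^2*1000) = 46/(0.5 * 8^2 * 1000) = 0.001437

0.001437


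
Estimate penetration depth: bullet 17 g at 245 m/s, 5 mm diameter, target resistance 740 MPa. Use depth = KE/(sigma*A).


A = pi*(d/2)^2 = pi*(5/2)^2 = 19.635 mm^2
E = 0.5*m*v^2 = 0.5*0.017*245^2 = 510.213 J
depth = E/(sigma*A) = 510.213 J / (740 MPa * 19.635 mm^2) = 510.213/(740 * 19.635) m = 0.0351147 m ≈ 35.11 mm

35.11 mm


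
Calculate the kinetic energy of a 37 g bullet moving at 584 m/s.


E = 0.5*m*v^2 = 0.5*0.037*584^2 = 6310 J

6310 J


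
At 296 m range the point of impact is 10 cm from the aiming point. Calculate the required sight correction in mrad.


1 mrad subtends 1 cm per 10 m of range, so adj = error_cm / (dist_m / 10) = 10 / (296/10) = 0.3378 mrad

0.3378 mrad


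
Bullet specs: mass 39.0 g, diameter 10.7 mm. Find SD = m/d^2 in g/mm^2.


SD = m/d^2 = 39.0/10.7^2 = 0.3406 g/mm^2

0.3406 g/mm^2


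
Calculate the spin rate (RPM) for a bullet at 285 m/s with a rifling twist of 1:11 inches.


twist_m = 11*0.0254 = 0.2794 m
spin = v/twist = 285/0.2794 = 1020.043 rev/s
RPM = spin*60 = 1020.043*60 ≈ 61203 RPM

61203 RPM


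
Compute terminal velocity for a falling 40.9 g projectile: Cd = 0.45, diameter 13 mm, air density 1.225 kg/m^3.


A = pi*(d/2)^2 = pi*(13/2000)^2 = 1.32732e-04 m^2
vt = sqrt(2mg/(Cd*rho*A)) = sqrt(2*0.0409*9.81/(0.45 * 1.225 * 1.32732e-04)) = 104.7 m/s

104.7 m/s


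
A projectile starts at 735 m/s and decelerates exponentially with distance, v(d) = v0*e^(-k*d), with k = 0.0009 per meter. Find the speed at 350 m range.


v = v0*exp(-k*d) = 735*exp(-0.0009*350) = 536.4 m/s

536.4 m/s


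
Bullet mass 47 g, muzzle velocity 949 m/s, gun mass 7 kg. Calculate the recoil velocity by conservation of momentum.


v_recoil = m_p * v_p / m_gun = 0.047 * 949 / 7 = 6.372 m/s

6.372 m/s


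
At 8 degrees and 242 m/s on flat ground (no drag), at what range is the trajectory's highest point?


R = v0^2*sin(2*theta)/g = 242^2*sin(2*8°)/9.81 = 1645.51 m
apex_dist = R/2 = 1645.51/2 = 822.8 m

822.8 m


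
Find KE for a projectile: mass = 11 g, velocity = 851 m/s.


E = 0.5*m*v^2 = 0.5*0.011*851^2 = 3983 J

3983 J


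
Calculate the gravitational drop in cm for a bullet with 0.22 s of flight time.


drop = 0.5*g*t^2 = 0.5*9.81*0.22^2 = 0.237402 m ≈ 23.74 cm

23.74 cm


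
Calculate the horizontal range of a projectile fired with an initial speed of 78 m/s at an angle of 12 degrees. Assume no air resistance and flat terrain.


R = v0^2 * sin(2*theta) / g = 78^2 * sin(2*12°) / 9.81 = 252.3 m

252.3 m


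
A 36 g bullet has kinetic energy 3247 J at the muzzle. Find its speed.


v = sqrt(2*E/m) = sqrt(2*3247/0.036) = 424.7 m/s

424.7 m/s


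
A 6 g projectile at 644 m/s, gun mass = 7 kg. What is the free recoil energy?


v_r = m_p*v_p/m_gun = 0.006*644/7 = 0.552 m/s, E_r = 0.5*m_gun*v_r^2 = 0.5*7*0.552^2 = 1.066 J

1.066 J


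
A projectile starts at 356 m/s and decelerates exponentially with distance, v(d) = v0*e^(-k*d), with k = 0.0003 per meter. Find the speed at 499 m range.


v = v0*exp(-k*d) = 356*exp(-0.0003*499) = 306.5 m/s

306.5 m/s


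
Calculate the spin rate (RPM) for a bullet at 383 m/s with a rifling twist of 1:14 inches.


twist_m = 14*0.0254 = 0.3556 m
spin = v/twist = 383/0.3556 = 1077.053 rev/s
RPM = spin*60 = 1077.053*60 ≈ 64623 RPM

64623 RPM


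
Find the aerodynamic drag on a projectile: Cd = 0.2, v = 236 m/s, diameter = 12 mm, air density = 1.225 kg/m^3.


A = pi*(d/2)^2 = pi*(12/2000)^2 = 1.13097e-04 m^2
Fd = 0.5*Cd*rho*A*v^2 = 0.5*0.2*1.225*1.13097e-04*236^2 = 0.7716 N

0.7716 N


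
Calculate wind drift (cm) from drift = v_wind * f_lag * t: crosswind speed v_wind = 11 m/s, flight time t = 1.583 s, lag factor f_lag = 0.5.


drift = v_wind * lag * t = 11 * 0.5 * 1.583 = 8.7065 m ≈ 870.6 cm

870.6 cm


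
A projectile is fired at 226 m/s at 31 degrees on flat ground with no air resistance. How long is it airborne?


T = 2*v0*sin(theta)/g = 2*226*sin(31°)/9.81 = 23.73 s

23.73 s


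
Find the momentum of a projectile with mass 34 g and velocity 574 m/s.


p = m*v = 0.034*574 = 19.52 kg·m/s

19.52 kg·m/s


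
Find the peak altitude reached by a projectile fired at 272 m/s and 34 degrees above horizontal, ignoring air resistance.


H = (v0*sin(theta))^2 / (2g) = (272*sin(34°))^2 / (2*9.81) = 1179 m

1179 m


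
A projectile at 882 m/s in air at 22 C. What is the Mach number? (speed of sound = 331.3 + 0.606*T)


a = 331.3 + 0.606*(22) = 344.632 m/s
M = v/a = 882/344.632 = 2.559

2.559


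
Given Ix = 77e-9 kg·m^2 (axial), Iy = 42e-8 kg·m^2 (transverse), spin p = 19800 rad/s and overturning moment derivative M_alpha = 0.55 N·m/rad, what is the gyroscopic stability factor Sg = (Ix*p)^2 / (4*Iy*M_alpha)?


Sg = Ix^2 * p^2 / (4 * Iy * M_alpha) = (77e-9)^2 * 19800^2 / (4 * 42e-8 * 0.55) = 2.516

2.516


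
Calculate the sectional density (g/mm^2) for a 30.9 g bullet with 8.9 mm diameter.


SD = m/d^2 = 30.9/8.9^2 = 0.3901 g/mm^2

0.3901 g/mm^2


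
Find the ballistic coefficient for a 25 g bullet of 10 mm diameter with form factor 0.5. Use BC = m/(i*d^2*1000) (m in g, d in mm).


BC = m/(i*d^2*1000) = 25/(0.5 * 10^2 * 1000) = 0.0005

0.0005


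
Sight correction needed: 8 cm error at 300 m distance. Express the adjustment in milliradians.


1 mrad subtends 1 cm per 10 m of range, so adj = error_cm / (dist_m / 10) = 8 / (300/10) = 0.2667 mrad

0.2667 mrad


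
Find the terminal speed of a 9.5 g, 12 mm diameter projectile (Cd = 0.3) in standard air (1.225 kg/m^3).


A = pi*(d/2)^2 = pi*(12/2000)^2 = 1.13097e-04 m^2
vt = sqrt(2mg/(Cd*rho*A)) = sqrt(2*0.0095*9.81/(0.3 * 1.225 * 1.13097e-04)) = 66.97 m/s

66.97 m/s


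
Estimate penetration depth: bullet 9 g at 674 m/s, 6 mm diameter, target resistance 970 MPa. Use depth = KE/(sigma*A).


A = pi*(d/2)^2 = pi*(6/2)^2 = 28.2743 mm^2
E = 0.5*m*v^2 = 0.5*0.009*674^2 = 2044.24 J
depth = E/(sigma*A) = 2044.24 J / (970 MPa * 28.2743 mm^2) = 2044.24/(970 * 28.2743) m = 0.0745364 m ≈ 74.54 mm

74.54 mm


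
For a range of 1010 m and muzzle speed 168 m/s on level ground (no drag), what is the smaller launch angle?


sin(2*theta) = R*g/v0^2 = 1010*9.81/168^2 = 0.351052, theta = arcsin(0.351052)/2 = 10.28°

10.28 degrees


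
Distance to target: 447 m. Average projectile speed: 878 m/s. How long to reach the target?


t = d/v = 447/878 = 0.5091 s

0.5091 s


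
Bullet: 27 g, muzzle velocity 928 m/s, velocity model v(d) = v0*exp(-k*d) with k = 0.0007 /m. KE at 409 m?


v = v0*exp(-k*d) = 928*exp(-0.0007*409) = 696.963 m/s
E = 0.5*m*v^2 = 0.5*0.027*696.963^2 = 6558 J

6558 J


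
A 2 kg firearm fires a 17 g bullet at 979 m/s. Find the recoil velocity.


v_recoil = m_p * v_p / m_gun = 0.017 * 979 / 2 = 8.322 m/s

8.322 m/s


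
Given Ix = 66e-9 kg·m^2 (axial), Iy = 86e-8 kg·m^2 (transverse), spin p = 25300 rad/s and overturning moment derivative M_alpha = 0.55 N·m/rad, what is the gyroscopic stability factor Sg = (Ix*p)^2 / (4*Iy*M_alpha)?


Sg = Ix^2 * p^2 / (4 * Iy * M_alpha) = (66e-9)^2 * 25300^2 / (4 * 86e-8 * 0.55) = 1.474

1.474


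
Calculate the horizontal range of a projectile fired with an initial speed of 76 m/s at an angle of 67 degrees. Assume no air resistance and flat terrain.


R = v0^2 * sin(2*theta) / g = 76^2 * sin(2*67°) / 9.81 = 423.5 m

423.5 m


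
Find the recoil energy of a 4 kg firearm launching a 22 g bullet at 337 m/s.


v_r = m_p*v_p/m_gun = 0.022*337/4 = 1.8535 m/s, E_r = 0.5*m_gun*v_r^2 = 0.5*4*1.8535^2 = 6.871 J

6.871 J


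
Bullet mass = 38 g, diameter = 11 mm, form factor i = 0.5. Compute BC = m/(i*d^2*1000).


BC = m/(i*d^2*1000) = 38/(0.5 * 11^2 * 1000) = 0.0006281

0.0006281


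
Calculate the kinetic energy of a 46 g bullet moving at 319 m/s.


E = 0.5*m*v^2 = 0.5*0.046*319^2 = 2341 J

2341 J


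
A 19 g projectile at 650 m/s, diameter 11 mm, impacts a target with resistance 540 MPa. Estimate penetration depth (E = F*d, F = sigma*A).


A = pi*(d/2)^2 = pi*(11/2)^2 = 95.0332 mm^2
E = 0.5*m*v^2 = 0.5*0.019*650^2 = 4013.75 J
depth = E/(sigma*A) = 4013.75 J / (540 MPa * 95.0332 mm^2) = 4013.75/(540 * 95.0332) m = 0.0782134 m ≈ 78.21 mm

78.21 mm


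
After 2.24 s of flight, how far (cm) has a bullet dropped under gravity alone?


drop = 0.5*g*t^2 = 0.5*9.81*2.24^2 = 24.6113 m ≈ 2461 cm

2461 cm


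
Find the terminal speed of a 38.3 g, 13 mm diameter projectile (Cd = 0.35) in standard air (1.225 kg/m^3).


A = pi*(d/2)^2 = pi*(13/2000)^2 = 1.32732e-04 m^2
vt = sqrt(2mg/(Cd*rho*A)) = sqrt(2*0.0383*9.81/(0.35 * 1.225 * 1.32732e-04)) = 114.9 m/s

114.9 m/s


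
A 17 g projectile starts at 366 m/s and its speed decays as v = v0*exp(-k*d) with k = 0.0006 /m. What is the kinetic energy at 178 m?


v = v0*exp(-k*d) = 366*exp(-0.0006*178) = 328.926 m/s
E = 0.5*m*v^2 = 0.5*0.017*328.926^2 = 919.6 J

919.6 J


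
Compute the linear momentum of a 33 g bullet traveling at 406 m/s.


p = m*v = 0.033*406 = 13.4 kg·m/s

13.4 kg·m/s


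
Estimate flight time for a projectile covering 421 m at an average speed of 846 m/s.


t = d/v = 421/846 = 0.4976 s

0.4976 s


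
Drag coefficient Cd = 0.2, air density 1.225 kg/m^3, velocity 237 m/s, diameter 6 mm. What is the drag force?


A = pi*(d/2)^2 = pi*(6/2000)^2 = 2.82743e-05 m^2
Fd = 0.5*Cd*rho*A*v^2 = 0.5*0.2*1.225*2.82743e-05*237^2 = 0.1945 N

0.1945 N


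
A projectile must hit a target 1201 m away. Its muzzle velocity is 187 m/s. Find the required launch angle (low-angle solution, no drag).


sin(2*theta) = R*g/v0^2 = 1201*9.81/187^2 = 0.336922, theta = arcsin(0.336922)/2 = 9.845°

9.845 degrees


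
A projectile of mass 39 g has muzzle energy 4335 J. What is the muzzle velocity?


v = sqrt(2*E/m) = sqrt(2*4335/0.039) = 471.5 m/s

471.5 m/s


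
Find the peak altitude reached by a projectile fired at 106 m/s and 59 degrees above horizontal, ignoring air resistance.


H = (v0*sin(theta))^2 / (2g) = (106*sin(59°))^2 / (2*9.81) = 420.8 m

420.8 m


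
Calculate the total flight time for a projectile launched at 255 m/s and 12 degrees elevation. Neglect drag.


T = 2*v0*sin(theta)/g = 2*255*sin(12°)/9.81 = 10.81 s

10.81 s


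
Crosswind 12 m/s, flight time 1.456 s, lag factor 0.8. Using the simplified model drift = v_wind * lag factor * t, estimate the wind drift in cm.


drift = v_wind * lag * t = 12 * 0.8 * 1.456 = 13.9776 m ≈ 1398 cm

1398 cm


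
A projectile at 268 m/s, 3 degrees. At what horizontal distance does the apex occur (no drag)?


R = v0^2*sin(2*theta)/g = 268^2*sin(2*3°)/9.81 = 765.306 m
apex_dist = R/2 = 765.306/2 = 382.7 m

382.7 m


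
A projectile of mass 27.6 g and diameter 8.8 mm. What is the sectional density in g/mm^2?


SD = m/d^2 = 27.6/8.8^2 = 0.3564 g/mm^2

0.3564 g/mm^2


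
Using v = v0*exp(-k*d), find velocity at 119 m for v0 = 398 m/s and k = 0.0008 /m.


v = v0*exp(-k*d) = 398*exp(-0.0008*119) = 361.9 m/s

361.9 m/s


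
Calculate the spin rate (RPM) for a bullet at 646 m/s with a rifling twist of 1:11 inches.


twist_m = 11*0.0254 = 0.2794 m
spin = v/twist = 646/0.2794 = 2312.097 rev/s
RPM = spin*60 = 2312.097*60 ≈ 138726 RPM

138726 RPM


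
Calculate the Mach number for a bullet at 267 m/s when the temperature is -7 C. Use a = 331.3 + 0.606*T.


a = 331.3 + 0.606*(-7) = 327.058 m/s
M = v/a = 267/327.058 = 0.8164

0.8164


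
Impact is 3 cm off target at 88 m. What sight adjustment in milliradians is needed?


1 mrad subtends 1 cm per 10 m of range, so adj = error_cm / (dist_m / 10) = 3 / (88/10) = 0.3409 mrad

0.3409 mrad


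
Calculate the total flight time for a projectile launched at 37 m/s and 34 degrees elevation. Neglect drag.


T = 2*v0*sin(theta)/g = 2*37*sin(34°)/9.81 = 4.218 s

4.218 s


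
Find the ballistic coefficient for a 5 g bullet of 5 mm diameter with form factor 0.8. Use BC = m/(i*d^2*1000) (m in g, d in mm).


BC = m/(i*d^2*1000) = 5/(0.8 * 5^2 * 1000) = 0.00025

0.00025


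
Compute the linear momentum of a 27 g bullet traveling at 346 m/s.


p = m*v = 0.027*346 = 9.342 kg·m/s

9.342 kg·m/s


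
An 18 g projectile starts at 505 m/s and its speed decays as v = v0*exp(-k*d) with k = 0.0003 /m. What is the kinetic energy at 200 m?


v = v0*exp(-k*d) = 505*exp(-0.0003*200) = 475.591 m/s
E = 0.5*m*v^2 = 0.5*0.018*475.591^2 = 2036 J

2036 J


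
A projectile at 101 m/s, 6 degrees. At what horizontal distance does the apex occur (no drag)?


R = v0^2*sin(2*theta)/g = 101^2*sin(2*6°)/9.81 = 216.198 m
apex_dist = R/2 = 216.198/2 = 108.1 m

108.1 m


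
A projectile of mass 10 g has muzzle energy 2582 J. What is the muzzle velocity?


v = sqrt(2*E/m) = sqrt(2*2582/0.01) = 718.6 m/s

718.6 m/s


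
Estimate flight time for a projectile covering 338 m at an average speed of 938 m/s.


t = d/v = 338/938 = 0.3603 s

0.3603 s


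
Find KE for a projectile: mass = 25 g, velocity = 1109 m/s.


E = 0.5*m*v^2 = 0.5*0.025*1109^2 = 15374 J

15374 J


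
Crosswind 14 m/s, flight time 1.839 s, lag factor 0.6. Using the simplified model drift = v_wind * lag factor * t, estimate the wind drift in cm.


drift = v_wind * lag * t = 14 * 0.6 * 1.839 = 15.4476 m ≈ 1545 cm

1545 cm


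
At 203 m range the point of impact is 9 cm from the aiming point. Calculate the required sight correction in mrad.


1 mrad subtends 1 cm per 10 m of range, so adj = error_cm / (dist_m / 10) = 9 / (203/10) = 0.4433 mrad

0.4433 mrad


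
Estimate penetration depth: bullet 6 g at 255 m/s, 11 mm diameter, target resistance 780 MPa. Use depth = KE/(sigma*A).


A = pi*(d/2)^2 = pi*(11/2)^2 = 95.0332 mm^2
E = 0.5*m*v^2 = 0.5*0.006*255^2 = 195.075 J
depth = E/(sigma*A) = 195.075 J / (780 MPa * 95.0332 mm^2) = 195.075/(780 * 95.0332) m = 0.00263167 m ≈ 2.632 mm

2.632 mm


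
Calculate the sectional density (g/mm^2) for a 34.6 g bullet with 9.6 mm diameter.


SD = m/d^2 = 34.6/9.6^2 = 0.3754 g/mm^2

0.3754 g/mm^2


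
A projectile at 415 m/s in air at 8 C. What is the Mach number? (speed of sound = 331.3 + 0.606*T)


a = 331.3 + 0.606*(8) = 336.148 m/s
M = v/a = 415/336.148 = 1.235

1.235


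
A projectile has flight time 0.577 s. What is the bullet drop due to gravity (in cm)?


drop = 0.5*g*t^2 = 0.5*9.81*0.577^2 = 1.63302 m ≈ 163.3 cm

163.3 cm


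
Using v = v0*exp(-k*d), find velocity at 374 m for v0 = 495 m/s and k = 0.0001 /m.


v = v0*exp(-k*d) = 495*exp(-0.0001*374) = 476.8 m/s

476.8 m/s


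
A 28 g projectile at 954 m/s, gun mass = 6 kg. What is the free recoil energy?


v_r = m_p*v_p/m_gun = 0.028*954/6 = 4.452 m/s, E_r = 0.5*m_gun*v_r^2 = 0.5*6*4.452^2 = 59.46 J

59.46 J


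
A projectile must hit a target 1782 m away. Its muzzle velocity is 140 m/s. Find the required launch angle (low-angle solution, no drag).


sin(2*theta) = R*g/v0^2 = 1782*9.81/140^2 = 0.891909, theta = arcsin(0.891909)/2 = 31.56°

31.56 degrees


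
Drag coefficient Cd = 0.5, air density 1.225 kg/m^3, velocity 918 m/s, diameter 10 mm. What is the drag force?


A = pi*(d/2)^2 = pi*(10/2000)^2 = 7.85398e-05 m^2
Fd = 0.5*Cd*rho*A*v^2 = 0.5*0.5*1.225*7.85398e-05*918^2 = 20.27 N

20.27 N


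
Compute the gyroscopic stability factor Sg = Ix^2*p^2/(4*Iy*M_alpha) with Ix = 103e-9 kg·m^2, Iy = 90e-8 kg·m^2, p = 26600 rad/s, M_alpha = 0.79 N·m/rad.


Sg = Ix^2 * p^2 / (4 * Iy * M_alpha) = (103e-9)^2 * 26600^2 / (4 * 90e-8 * 0.79) = 2.639

2.639


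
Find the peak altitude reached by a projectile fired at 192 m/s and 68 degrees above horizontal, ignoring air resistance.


H = (v0*sin(theta))^2 / (2g) = (192*sin(68°))^2 / (2*9.81) = 1615 m

1615 m


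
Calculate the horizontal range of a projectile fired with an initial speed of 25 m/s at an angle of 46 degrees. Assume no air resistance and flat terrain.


R = v0^2 * sin(2*theta) / g = 25^2 * sin(2*46°) / 9.81 = 63.67 m

63.67 m


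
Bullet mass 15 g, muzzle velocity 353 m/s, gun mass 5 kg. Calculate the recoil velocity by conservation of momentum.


v_recoil = m_p * v_p / m_gun = 0.015 * 353 / 5 = 1.059 m/s

1.059 m/s


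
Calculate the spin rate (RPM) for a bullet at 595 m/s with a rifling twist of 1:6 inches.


twist_m = 6*0.0254 = 0.1524 m
spin = v/twist = 595/0.1524 = 3904.199 rev/s
RPM = spin*60 = 3904.199*60 ≈ 234252 RPM

234252 RPM


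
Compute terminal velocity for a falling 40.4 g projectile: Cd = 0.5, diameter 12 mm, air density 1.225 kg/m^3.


A = pi*(d/2)^2 = pi*(12/2000)^2 = 1.13097e-04 m^2
vt = sqrt(2mg/(Cd*rho*A)) = sqrt(2*0.0404*9.81/(0.5 * 1.225 * 1.13097e-04)) = 107 m/s

107 m/s


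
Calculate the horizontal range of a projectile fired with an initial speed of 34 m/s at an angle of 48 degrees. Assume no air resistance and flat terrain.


R = v0^2 * sin(2*theta) / g = 34^2 * sin(2*48°) / 9.81 = 117.2 m

117.2 m


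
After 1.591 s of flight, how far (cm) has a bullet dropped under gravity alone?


drop = 0.5*g*t^2 = 0.5*9.81*1.591^2 = 12.4159 m ≈ 1242 cm

1242 cm


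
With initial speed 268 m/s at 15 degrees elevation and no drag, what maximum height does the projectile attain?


H = (v0*sin(theta))^2 / (2g) = (268*sin(15°))^2 / (2*9.81) = 245.2 m

245.2 m


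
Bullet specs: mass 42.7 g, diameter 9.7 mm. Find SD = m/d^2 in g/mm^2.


SD = m/d^2 = 42.7/9.7^2 = 0.4538 g/mm^2

0.4538 g/mm^2


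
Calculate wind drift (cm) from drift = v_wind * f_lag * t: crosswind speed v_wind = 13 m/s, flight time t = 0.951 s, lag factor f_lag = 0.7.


drift = v_wind * lag * t = 13 * 0.7 * 0.951 = 8.6541 m ≈ 865.4 cm

865.4 cm


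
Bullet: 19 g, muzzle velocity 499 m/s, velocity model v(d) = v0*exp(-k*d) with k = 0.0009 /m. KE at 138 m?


v = v0*exp(-k*d) = 499*exp(-0.0009*138) = 440.718 m/s
E = 0.5*m*v^2 = 0.5*0.019*440.718^2 = 1845 J

1845 J


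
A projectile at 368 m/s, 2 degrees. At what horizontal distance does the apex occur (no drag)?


R = v0^2*sin(2*theta)/g = 368^2*sin(2*2°)/9.81 = 962.966 m
apex_dist = R/2 = 962.966/2 = 481.5 m

481.5 m


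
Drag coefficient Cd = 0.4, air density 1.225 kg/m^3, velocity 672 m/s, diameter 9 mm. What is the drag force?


A = pi*(d/2)^2 = pi*(9/2000)^2 = 6.36173e-05 m^2
Fd = 0.5*Cd*rho*A*v^2 = 0.5*0.4*1.225*6.36173e-05*672^2 = 7.038 N

7.038 N


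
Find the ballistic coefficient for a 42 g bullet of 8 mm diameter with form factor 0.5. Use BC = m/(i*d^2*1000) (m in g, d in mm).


BC = m/(i*d^2*1000) = 42/(0.5 * 8^2 * 1000) = 0.001313

0.001313


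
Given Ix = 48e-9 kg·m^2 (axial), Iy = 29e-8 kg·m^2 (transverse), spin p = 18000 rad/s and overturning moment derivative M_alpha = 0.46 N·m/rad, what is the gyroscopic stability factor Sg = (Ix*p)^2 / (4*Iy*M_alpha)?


Sg = Ix^2 * p^2 / (4 * Iy * M_alpha) = (48e-9)^2 * 18000^2 / (4 * 29e-8 * 0.46) = 1.399

1.399


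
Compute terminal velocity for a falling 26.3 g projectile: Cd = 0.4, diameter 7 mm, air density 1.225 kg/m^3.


A = pi*(d/2)^2 = pi*(7/2000)^2 = 3.84845e-05 m^2
vt = sqrt(2mg/(Cd*rho*A)) = sqrt(2*0.0263*9.81/(0.4 * 1.225 * 3.84845e-05)) = 165.4 m/s

165.4 m/s


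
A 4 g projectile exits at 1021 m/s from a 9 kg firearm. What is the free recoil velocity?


v_recoil = m_p * v_p / m_gun = 0.004 * 1021 / 9 = 0.4538 m/s

0.4538 m/s


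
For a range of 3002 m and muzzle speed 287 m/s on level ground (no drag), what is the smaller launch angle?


sin(2*theta) = R*g/v0^2 = 3002*9.81/287^2 = 0.357533, theta = arcsin(0.357533)/2 = 10.47°

10.47 degrees


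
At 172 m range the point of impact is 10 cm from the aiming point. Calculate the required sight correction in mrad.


1 mrad subtends 1 cm per 10 m of range, so adj = error_cm / (dist_m / 10) = 10 / (172/10) = 0.5814 mrad

0.5814 mrad


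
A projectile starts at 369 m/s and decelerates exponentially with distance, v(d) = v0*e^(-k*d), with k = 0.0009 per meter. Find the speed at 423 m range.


v = v0*exp(-k*d) = 369*exp(-0.0009*423) = 252.2 m/s

252.2 m/s


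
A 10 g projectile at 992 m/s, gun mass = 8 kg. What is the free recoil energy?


v_r = m_p*v_p/m_gun = 0.01*992/8 = 1.24 m/s, E_r = 0.5*m_gun*v_r^2 = 0.5*8*1.24^2 = 6.15 J

6.15 J


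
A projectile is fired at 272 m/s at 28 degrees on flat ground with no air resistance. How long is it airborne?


T = 2*v0*sin(theta)/g = 2*272*sin(28°)/9.81 = 26.03 s

26.03 s


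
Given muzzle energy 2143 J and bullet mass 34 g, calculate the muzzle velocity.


v = sqrt(2*E/m) = sqrt(2*2143/0.034) = 355 m/s

355 m/s


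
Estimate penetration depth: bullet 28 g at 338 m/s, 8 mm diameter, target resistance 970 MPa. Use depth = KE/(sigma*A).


A = pi*(d/2)^2 = pi*(8/2)^2 = 50.2655 mm^2
E = 0.5*m*v^2 = 0.5*0.028*338^2 = 1599.42 J
depth = E/(sigma*A) = 1599.42 J / (970 MPa * 50.2655 mm^2) = 1599.42/(970 * 50.2655) m = 0.0328035 m ≈ 32.8 mm

32.8 mm


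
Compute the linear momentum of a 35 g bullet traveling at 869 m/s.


p = m*v = 0.035*869 = 30.42 kg·m/s

30.42 kg·m/s


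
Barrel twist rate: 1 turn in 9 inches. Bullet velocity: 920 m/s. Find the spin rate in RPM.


twist_m = 9*0.0254 = 0.2286 m
spin = v/twist = 920/0.2286 = 4024.497 rev/s
RPM = spin*60 = 4024.497*60 ≈ 241470 RPM

241470 RPM


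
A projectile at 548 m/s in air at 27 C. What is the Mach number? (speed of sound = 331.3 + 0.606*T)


a = 331.3 + 0.606*(27) = 347.662 m/s
M = v/a = 548/347.662 = 1.576

1.576


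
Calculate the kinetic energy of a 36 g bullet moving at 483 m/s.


E = 0.5*m*v^2 = 0.5*0.036*483^2 = 4199 J

4199 J


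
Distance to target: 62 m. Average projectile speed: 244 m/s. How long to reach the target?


t = d/v = 62/244 = 0.2541 s

0.2541 s


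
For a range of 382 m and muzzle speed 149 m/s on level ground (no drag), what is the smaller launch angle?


sin(2*theta) = R*g/v0^2 = 382*9.81/149^2 = 0.168795, theta = arcsin(0.168795)/2 = 4.859°

4.859 degrees


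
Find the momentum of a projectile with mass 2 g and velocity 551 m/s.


p = m*v = 0.002*551 = 1.102 kg·m/s

1.102 kg·m/s


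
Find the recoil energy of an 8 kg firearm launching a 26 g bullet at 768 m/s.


v_r = m_p*v_p/m_gun = 0.026*768/8 = 2.496 m/s, E_r = 0.5*m_gun*v_r^2 = 0.5*8*2.496^2 = 24.92 J

24.92 J


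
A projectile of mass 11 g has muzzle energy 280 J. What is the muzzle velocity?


v = sqrt(2*E/m) = sqrt(2*280/0.011) = 225.6 m/s

225.6 m/s


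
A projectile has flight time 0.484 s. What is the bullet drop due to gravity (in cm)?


drop = 0.5*g*t^2 = 0.5*9.81*0.484^2 = 1.14903 m ≈ 114.9 cm

114.9 cm


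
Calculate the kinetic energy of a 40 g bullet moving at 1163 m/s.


E = 0.5*m*v^2 = 0.5*0.04*1163^2 = 27051 J

27051 J


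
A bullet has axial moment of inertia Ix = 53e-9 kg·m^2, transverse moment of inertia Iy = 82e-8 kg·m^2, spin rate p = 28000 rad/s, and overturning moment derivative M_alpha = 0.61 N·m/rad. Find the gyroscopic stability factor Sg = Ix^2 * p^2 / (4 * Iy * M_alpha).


Sg = Ix^2 * p^2 / (4 * Iy * M_alpha) = (53e-9)^2 * 28000^2 / (4 * 82e-8 * 0.61) = 1.101

1.101


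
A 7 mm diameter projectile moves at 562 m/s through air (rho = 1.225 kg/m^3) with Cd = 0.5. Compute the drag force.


A = pi*(d/2)^2 = pi*(7/2000)^2 = 3.84845e-05 m^2
Fd = 0.5*Cd*rho*A*v^2 = 0.5*0.5*1.225*3.84845e-05*562^2 = 3.722 N

3.722 N


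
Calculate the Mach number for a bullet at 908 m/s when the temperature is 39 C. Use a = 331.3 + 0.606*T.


a = 331.3 + 0.606*(39) = 354.934 m/s
M = v/a = 908/354.934 = 2.558

2.558


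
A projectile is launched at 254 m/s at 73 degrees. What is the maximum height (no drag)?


H = (v0*sin(theta))^2 / (2g) = (254*sin(73°))^2 / (2*9.81) = 3007 m

3007 m


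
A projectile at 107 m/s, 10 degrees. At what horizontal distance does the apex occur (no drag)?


R = v0^2*sin(2*theta)/g = 107^2*sin(2*10°)/9.81 = 399.163 m
apex_dist = R/2 = 399.163/2 = 199.6 m

199.6 m


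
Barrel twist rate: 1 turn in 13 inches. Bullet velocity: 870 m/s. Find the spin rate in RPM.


twist_m = 13*0.0254 = 0.3302 m
spin = v/twist = 870/0.3302 = 2634.767 rev/s
RPM = spin*60 = 2634.767*60 ≈ 158086 RPM

158086 RPM


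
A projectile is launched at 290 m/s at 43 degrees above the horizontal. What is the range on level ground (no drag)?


R = v0^2 * sin(2*theta) / g = 290^2 * sin(2*43°) / 9.81 = 8552 m

8552 m


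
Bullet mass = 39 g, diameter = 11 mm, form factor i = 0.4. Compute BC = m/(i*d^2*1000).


BC = m/(i*d^2*1000) = 39/(0.4 * 11^2 * 1000) = 0.0008058

0.0008058


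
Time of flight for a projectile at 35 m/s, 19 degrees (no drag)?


T = 2*v0*sin(theta)/g = 2*35*sin(19°)/9.81 = 2.323 s

2.323 s


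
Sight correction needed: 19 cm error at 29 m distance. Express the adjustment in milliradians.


1 mrad subtends 1 cm per 10 m of range, so adj = error_cm / (dist_m / 10) = 19 / (29/10) = 6.552 mrad

6.552 mrad
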